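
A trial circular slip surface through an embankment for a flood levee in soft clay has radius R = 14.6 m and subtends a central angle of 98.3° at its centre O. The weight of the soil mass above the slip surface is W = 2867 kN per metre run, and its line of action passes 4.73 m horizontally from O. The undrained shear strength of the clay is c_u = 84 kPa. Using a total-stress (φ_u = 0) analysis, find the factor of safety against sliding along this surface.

Taking moments about the centre O, the resisting moment is provided by the undrained shear strength acting along the arc:
Arc length L_a = R·θ = 14.6·(98.3°·π/180) = 14.6·1.7157 = 25.05 m
M_R = c_u·L_a·R = 84·25.05·14.6 = 30719.6 kN·m/m
M_D = W·d = 2867·4.73 = 13560.9 kN·m/m
FS = M_R / M_D = 30719.6 / 13560.9 = 2.265

FS = 2.27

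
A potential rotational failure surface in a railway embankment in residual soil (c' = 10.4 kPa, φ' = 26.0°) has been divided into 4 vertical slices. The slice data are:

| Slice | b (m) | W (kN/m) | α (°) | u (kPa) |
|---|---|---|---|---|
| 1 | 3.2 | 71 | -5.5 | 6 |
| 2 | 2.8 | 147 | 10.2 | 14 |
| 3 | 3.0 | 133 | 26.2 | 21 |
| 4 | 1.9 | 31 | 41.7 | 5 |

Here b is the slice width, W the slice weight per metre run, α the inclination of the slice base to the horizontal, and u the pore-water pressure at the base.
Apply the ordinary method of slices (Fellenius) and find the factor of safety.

FS = 2.33

Ordinary method of slices: FS = Σ[c'·Δl_i + (W_i cosα_i − u_i·Δl_i)·tanφ'] / Σ W_i sinα_i, with Δl_i = b_i / cosα_i.
Slice 1: Δl = 3.2/cos(-5.5°) = 3.215 m; N'_1 = 71·cos(-5.5°) − 6·3.215 = 51.4; c'Δl = 33.43; W sinα = -6.8
Slice 2: Δl = 2.8/cos10.2° = 2.845 m; N'_2 = 147·cos10.2° − 14·2.845 = 104.8; c'Δl = 29.59; W sinα = 26.0
Slice 3: Δl = 3.0/cos26.2° = 3.344 m; N'_3 = 133·cos26.2° − 21·3.344 = 49.1; c'Δl = 34.77; W sinα = 58.7
Slice 4: Δl = 1.9/cos41.7° = 2.545 m; N'_4 = 31·cos41.7° − 5·2.545 = 10.4; c'Δl = 26.47; W sinα = 20.6
Σc'Δl = 124.3 kN/m; ΣN' = 215.8 kN/m; ΣW sinα = 98.6 kN/m
Resisting = 124.3 + 215.8·tan26.0° = 124.3 + 105.2 = 229.5 kN/m
FS = 229.5 / 98.6 = 2.328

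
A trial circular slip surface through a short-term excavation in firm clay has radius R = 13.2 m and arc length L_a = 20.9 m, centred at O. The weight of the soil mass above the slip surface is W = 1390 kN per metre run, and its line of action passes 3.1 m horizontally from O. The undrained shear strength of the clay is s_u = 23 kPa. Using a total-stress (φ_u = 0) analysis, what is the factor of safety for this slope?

Taking moments about the centre O, the resisting moment is provided by the undrained shear strength acting along the arc:
M_R = s_u·L_a·R = 23·20.90·13.2 = 6345.2 kN·m/m
M_D = W·d = 1390·3.1 = 4309.0 kN·m/m
FS = M_R / M_D = 6345.2 / 4309.0 = 1.473

FS = 1.47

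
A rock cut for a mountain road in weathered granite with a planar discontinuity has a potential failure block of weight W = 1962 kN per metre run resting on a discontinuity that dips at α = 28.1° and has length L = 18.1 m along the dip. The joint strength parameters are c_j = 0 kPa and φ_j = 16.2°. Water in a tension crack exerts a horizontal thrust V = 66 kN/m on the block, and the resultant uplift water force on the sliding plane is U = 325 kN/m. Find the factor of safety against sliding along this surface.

Resolving the block weight along and normal to the plane and applying the Mohr–Coulomb strength on the joint:
N' = W cosα − U − V sinα = 1962·cos28.1° − 325 − 66·sin28.1° = 1374.6 kN/m
Driving force T = W sinα + V cosα = 1962·sin28.1° + 66·cos28.1° = 982.3 kN/m
Resisting force R = c_j·L + N'·tanφ_j = 0·18.1 + 1374.6·tan16.2° = 0.0 + 399.4 = 399.4 kN/m
FS = R / T = 399.4 / 982.3 = 0.407

FS = 0.41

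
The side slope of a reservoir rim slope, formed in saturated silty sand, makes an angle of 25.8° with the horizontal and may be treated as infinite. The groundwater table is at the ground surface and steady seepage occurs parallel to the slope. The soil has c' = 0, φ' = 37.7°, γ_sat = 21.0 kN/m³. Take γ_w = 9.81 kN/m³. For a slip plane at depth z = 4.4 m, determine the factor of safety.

With seepage parallel to the slope and the water table at the surface, the effective normal stress on the slip plane uses the buoyant unit weight γ' = γ_sat − γ_w while the driving shear stress uses γ_sat:
FS = [c' + γ' z cos²β tanφ'] / [γ_sat z sinβ cosβ]
(For c' = 0 this reduces to FS = (γ'/γ_sat)·tanφ'/tanβ.)
γ' = 21.0 − 9.81 = 11.19 kN/m³
Numerator = 0.0 + 11.19·4.4·cos²25.8°·tan37.7° = 0.0 + 11.19·4.4·0.8106·0.7729 = 30.846 kPa
Denominator = 21.0·4.4·sin25.8°·cos25.8° = 21.0·4.4·0.4352·0.9003 = 36.207 kPa
FS = 30.846 / 36.207 = 0.852

FS = 0.85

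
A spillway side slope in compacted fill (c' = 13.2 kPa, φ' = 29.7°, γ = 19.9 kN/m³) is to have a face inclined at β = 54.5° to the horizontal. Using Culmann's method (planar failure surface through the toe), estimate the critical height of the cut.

H_c = 20.35 m

Culmann's analysis gives the critical failure plane at α_cr = (β + φ')/2 = (54.5 + 29.7)/2 = 42.1°, and the critical height
H_c = (4c'/γ) · sinβ cosφ' / [1 − cos(β − φ')]
    = (4·13.2/19.9) · sin54.5°·cos29.7° / [1 − cos(24.8°)]
    = 2.653 · 0.8141·0.8686 / [1 − 0.9078]
    = 2.653 · 0.7072 / 0.0922
    = 20.35 m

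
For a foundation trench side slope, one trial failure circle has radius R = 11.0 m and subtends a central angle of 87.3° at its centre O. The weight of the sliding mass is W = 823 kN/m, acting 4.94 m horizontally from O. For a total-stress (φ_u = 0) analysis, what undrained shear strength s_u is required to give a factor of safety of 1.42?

s_u = 31.3 kPa

FS = s_u·L_a·R / (W·d), so s_u = FS·W·d / (L_a·R).
Arc length L_a = R·θ = 11.0·(87.3°·π/180) = 11.0·1.5237 = 16.76 m
s_u = 1.42·823·4.94 / (16.76·11.0) = 5773.2 / 184.36 = 31.31 kPa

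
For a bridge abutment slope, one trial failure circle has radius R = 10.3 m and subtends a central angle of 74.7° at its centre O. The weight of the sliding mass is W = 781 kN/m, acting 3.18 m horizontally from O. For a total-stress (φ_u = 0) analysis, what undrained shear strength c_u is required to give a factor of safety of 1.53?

FS = c_u·L_a·R / (W·d), so c_u = FS·W·d / (L_a·R).
Arc length L_a = R·θ = 10.3·(74.7°·π/180) = 10.3·1.3038 = 13.43 m
c_u = 1.53·781·3.18 / (13.43·10.3) = 3799.9 / 138.32 = 27.47 kPa

c_u = 27.5 kPa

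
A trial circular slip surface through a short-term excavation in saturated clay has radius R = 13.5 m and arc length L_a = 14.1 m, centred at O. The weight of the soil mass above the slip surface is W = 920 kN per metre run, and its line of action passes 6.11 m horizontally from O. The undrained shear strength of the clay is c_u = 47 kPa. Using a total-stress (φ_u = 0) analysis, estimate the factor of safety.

Taking moments about the centre O, the resisting moment is provided by the undrained shear strength acting along the arc:
M_R = c_u·L_a·R = 47·14.10·13.5 = 8946.4 kN·m/m
M_D = W·d = 920·6.11 = 5621.2 kN·m/m
FS = M_R / M_D = 8946.4 / 5621.2 = 1.592

FS = 1.59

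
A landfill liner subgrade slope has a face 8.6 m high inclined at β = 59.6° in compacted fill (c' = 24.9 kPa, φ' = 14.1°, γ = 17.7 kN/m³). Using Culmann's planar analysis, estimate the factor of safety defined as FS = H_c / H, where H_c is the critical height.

H_c = (4c'/γ) · sinβ cosφ' / [1 − cos(β − φ')]
    = (4·24.9/17.7) · sin59.6°·cos14.1° / [1 − cos45.5°]
    = 5.627 · 0.8365 / 0.2991 = 15.74 m
FS = H_c / H = 15.74 / 8.6 = 1.830

FS = 1.83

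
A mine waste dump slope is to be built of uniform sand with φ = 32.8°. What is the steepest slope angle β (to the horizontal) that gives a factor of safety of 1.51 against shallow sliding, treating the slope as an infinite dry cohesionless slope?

β = 23.1°

For an infinite dry cohesionless slope FS = tanφ/tanβ, so tanβ = tanφ / FS.
tanβ = tan32.8° / 1.51 = 0.6445 / 1.51 = 0.4268
β = arctan(0.4268) = 23.11°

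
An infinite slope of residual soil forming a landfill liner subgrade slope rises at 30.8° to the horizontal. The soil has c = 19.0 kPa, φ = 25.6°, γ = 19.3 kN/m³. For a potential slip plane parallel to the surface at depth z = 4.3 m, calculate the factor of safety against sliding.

FS = 1.32

For an infinite slope with a slip plane parallel to the surface (no pore pressure): FS = [c + γz cos²β tanφ] / [γz sinβ cosβ].
γz = 19.3·4.3 = 82.99 kN/m²
Numerator = 19.0 + 82.99·cos²30.8°·tan25.6° = 19.0 + 82.99·0.7378·0.4791 = 48.337 kPa
Denominator = 82.99·sin30.8°·cos30.8° = 82.99·0.5120·0.8590 = 36.501 kPa
FS = 48.337 / 36.501 = 1.324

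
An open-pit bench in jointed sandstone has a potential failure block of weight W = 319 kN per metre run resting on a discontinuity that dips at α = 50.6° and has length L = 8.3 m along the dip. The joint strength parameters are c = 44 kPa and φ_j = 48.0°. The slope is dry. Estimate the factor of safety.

Resolving the block weight along and normal to the plane and applying the Mohr–Coulomb strength on the joint:
N' = W cosα = 319·cos50.6° = 202.5 kN/m
Driving force T = W sinα = 319·sin50.6° = 246.5 kN/m
Resisting force R = c·L + N'·tanφ_j = 44·8.3 + 202.5·tan48.0° = 365.2 + 224.9 = 590.1 kN/m
FS = R / T = 590.1 / 246.5 = 2.394

FS = 2.39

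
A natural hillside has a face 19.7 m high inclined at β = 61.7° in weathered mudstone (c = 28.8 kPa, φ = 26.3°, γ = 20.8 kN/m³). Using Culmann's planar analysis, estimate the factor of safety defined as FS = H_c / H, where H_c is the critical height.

H_c = (4c/γ) · sinβ cosφ / [1 − cos(β − φ)]
    = (4·28.8/20.8) · sin61.7°·cos26.3° / [1 − cos35.4°]
    = 5.538 · 0.7893 / 0.1849 = 23.65 m
FS = H_c / H = 23.65 / 19.7 = 1.200

FS = 1.20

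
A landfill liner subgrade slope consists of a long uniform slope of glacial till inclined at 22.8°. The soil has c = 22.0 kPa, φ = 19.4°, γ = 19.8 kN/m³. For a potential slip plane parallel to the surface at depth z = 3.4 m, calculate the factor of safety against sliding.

For an infinite slope with a slip plane parallel to the surface (no pore pressure): FS = [c + γz cos²β tanφ] / [γz sinβ cosβ].
γz = 19.8·3.4 = 67.32 kN/m²
Numerator = 22.0 + 67.32·cos²22.8°·tan19.4° = 22.0 + 67.32·0.8498·0.3522 = 42.147 kPa
Denominator = 67.32·sin22.8°·cos22.8° = 67.32·0.3875·0.9219 = 24.049 kPa
FS = 42.147 / 24.049 = 1.753

FS = 1.75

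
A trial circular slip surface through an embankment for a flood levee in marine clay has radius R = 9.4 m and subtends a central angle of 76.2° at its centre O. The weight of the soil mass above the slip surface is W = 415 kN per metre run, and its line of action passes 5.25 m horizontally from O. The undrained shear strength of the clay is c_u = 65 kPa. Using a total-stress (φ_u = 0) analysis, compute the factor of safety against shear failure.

Taking moments about the centre O, the resisting moment is provided by the undrained shear strength acting along the arc:
Arc length L_a = R·θ = 9.4·(76.2°·π/180) = 9.4·1.3299 = 12.50 m
M_R = c_u·L_a·R = 65·12.50·9.4 = 7638.4 kN·m/m
M_D = W·d = 415·5.25 = 2178.8 kN·m/m
FS = M_R / M_D = 7638.4 / 2178.8 = 3.506

FS = 3.51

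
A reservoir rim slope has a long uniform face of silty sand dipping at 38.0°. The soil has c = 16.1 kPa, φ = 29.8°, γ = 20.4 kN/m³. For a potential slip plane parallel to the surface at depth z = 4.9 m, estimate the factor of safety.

For an infinite slope with a slip plane parallel to the surface (no pore pressure): FS = [c + γz cos²β tanφ] / [γz sinβ cosβ].
γz = 20.4·4.9 = 99.96 kN/m²
Numerator = 16.1 + 99.96·cos²38.0°·tan29.8° = 16.1 + 99.96·0.6210·0.5727 = 51.649 kPa
Denominator = 99.96·sin38.0°·cos38.0° = 99.96·0.6157·0.7880 = 48.495 kPa
FS = 51.649 / 48.495 = 1.065

FS = 1.07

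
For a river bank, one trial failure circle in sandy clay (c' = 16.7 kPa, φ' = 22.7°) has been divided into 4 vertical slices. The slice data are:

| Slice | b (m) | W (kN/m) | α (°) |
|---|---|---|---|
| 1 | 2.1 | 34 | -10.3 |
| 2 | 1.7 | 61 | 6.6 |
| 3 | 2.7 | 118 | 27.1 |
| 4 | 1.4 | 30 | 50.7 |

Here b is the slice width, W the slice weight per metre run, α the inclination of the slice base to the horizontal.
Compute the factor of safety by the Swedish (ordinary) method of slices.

FS = 3.12

Ordinary method of slices: FS = Σ[c'·Δl_i + (W_i cosα_i)·tanφ'] / Σ W_i sinα_i, with Δl_i = b_i / cosα_i.
Slice 1: Δl = 2.1/cos(-10.3°) = 2.134 m; N'_1 = 34·cos(-10.3°) = 33.5; c'Δl = 35.64; W sinα = -6.1
Slice 2: Δl = 1.7/cos6.6° = 1.711 m; N'_2 = 61·cos6.6° = 60.6; c'Δl = 28.58; W sinα = 7.0
Slice 3: Δl = 2.7/cos27.1° = 3.033 m; N'_3 = 118·cos27.1° = 105.0; c'Δl = 50.65; W sinα = 53.8
Slice 4: Δl = 1.4/cos50.7° = 2.210 m; N'_4 = 30·cos50.7° = 19.0; c'Δl = 36.91; W sinα = 23.2
Σc'Δl = 151.8 kN/m; ΣN' = 218.1 kN/m; ΣW sinα = 77.9 kN/m
Resisting = 151.8 + 218.1·tan22.7° = 151.8 + 91.2 = 243.0 kN/m
FS = 243.0 / 77.9 = 3.120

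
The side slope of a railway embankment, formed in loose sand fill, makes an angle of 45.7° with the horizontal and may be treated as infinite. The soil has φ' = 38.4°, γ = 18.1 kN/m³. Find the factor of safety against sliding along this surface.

For a dry cohesionless infinite slope the factor of safety is FS = tanφ' / tanβ.
FS = tan38.4° / tan45.7° = 0.7926 / 1.0247 = 0.773

FS = 0.77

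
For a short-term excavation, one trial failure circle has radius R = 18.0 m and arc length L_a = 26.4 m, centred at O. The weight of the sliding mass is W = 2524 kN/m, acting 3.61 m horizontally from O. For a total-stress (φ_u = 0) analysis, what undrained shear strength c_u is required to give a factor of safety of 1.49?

c_u = 28.6 kPa

FS = c_u·L_a·R / (W·d), so c_u = FS·W·d / (L_a·R).
c_u = 1.49·2524·3.61 / (26.40·18.0) = 13576.3 / 475.20 = 28.57 kPa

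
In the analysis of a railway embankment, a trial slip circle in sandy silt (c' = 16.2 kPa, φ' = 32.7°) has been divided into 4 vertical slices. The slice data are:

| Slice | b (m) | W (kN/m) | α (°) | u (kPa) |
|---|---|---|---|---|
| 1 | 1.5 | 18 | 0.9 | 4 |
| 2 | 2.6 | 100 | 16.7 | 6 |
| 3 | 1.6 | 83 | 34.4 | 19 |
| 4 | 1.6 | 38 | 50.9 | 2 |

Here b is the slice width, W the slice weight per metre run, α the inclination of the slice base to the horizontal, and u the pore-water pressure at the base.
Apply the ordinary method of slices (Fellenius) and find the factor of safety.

FS = 2.20

Ordinary method of slices: FS = Σ[c'·Δl_i + (W_i cosα_i − u_i·Δl_i)·tanφ'] / Σ W_i sinα_i, with Δl_i = b_i / cosα_i.
Slice 1: Δl = 1.5/cos0.9° = 1.500 m; N'_1 = 18·cos0.9° − 4·1.500 = 12.0; c'Δl = 24.30; W sinα = 0.3
Slice 2: Δl = 2.6/cos16.7° = 2.714 m; N'_2 = 100·cos16.7° − 6·2.714 = 79.5; c'Δl = 43.97; W sinα = 28.7
Slice 3: Δl = 1.6/cos34.4° = 1.939 m; N'_3 = 83·cos34.4° − 19·1.939 = 31.6; c'Δl = 31.41; W sinα = 46.9
Slice 4: Δl = 1.6/cos50.9° = 2.537 m; N'_4 = 38·cos50.9° − 2·2.537 = 18.9; c'Δl = 41.10; W sinα = 29.5
Σc'Δl = 140.8 kN/m; ΣN' = 142.0 kN/m; ΣW sinα = 105.4 kN/m
Resisting = 140.8 + 142.0·tan32.7° = 140.8 + 91.2 = 232.0 kN/m
FS = 232.0 / 105.4 = 2.201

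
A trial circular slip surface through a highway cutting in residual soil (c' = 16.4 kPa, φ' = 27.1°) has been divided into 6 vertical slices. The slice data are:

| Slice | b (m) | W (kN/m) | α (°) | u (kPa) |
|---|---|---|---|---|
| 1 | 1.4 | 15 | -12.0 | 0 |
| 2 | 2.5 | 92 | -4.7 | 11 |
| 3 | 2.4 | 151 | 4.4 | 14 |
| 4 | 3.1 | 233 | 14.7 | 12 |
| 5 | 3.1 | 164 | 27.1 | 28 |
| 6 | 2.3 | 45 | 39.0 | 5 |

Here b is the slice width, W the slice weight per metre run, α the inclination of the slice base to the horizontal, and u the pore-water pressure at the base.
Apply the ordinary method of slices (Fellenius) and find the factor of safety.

FS = 3.02

Ordinary method of slices: FS = Σ[c'·Δl_i + (W_i cosα_i − u_i·Δl_i)·tanφ'] / Σ W_i sinα_i, with Δl_i = b_i / cosα_i.
Slice 1: Δl = 1.4/cos(-12.0°) = 1.431 m; N'_1 = 15·cos(-12.0°) − 0·1.431 = 14.7; c'Δl = 23.47; W sinα = -3.1
Slice 2: Δl = 2.5/cos(-4.7°) = 2.508 m; N'_2 = 92·cos(-4.7°) − 11·2.508 = 64.1; c'Δl = 41.14; W sinα = -7.5
Slice 3: Δl = 2.4/cos4.4° = 2.407 m; N'_3 = 151·cos4.4° − 14·2.407 = 116.9; c'Δl = 39.48; W sinα = 11.6
Slice 4: Δl = 3.1/cos14.7° = 3.205 m; N'_4 = 233·cos14.7° − 12·3.205 = 186.9; c'Δl = 52.56; W sinα = 59.1
Slice 5: Δl = 3.1/cos27.1° = 3.482 m; N'_5 = 164·cos27.1° − 28·3.482 = 48.5; c'Δl = 57.11; W sinα = 74.7
Slice 6: Δl = 2.3/cos39.0° = 2.960 m; N'_6 = 45·cos39.0° − 5·2.960 = 20.2; c'Δl = 48.54; W sinα = 28.3
Σc'Δl = 262.3 kN/m; ΣN' = 451.2 kN/m; ΣW sinα = 163.1 kN/m
Resisting = 262.3 + 451.2·tan27.1° = 262.3 + 230.9 = 493.2 kN/m
FS = 493.2 / 163.1 = 3.024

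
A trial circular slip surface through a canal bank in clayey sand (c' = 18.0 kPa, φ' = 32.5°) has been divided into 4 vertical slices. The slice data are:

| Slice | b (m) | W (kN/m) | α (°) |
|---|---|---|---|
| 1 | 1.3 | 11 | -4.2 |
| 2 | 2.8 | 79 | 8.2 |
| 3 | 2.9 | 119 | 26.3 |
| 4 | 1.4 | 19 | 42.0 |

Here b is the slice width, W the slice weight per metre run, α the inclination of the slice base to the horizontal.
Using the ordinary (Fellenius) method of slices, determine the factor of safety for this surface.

FS = 3.96

Ordinary method of slices: FS = Σ[c'·Δl_i + (W_i cosα_i)·tanφ'] / Σ W_i sinα_i, with Δl_i = b_i / cosα_i.
Slice 1: Δl = 1.3/cos(-4.2°) = 1.304 m; N'_1 = 11·cos(-4.2°) = 11.0; c'Δl = 23.46; W sinα = -0.8
Slice 2: Δl = 2.8/cos8.2° = 2.829 m; N'_2 = 79·cos8.2° = 78.2; c'Δl = 50.92; W sinα = 11.3
Slice 3: Δl = 2.9/cos26.3° = 3.235 m; N'_3 = 119·cos26.3° = 106.7; c'Δl = 58.23; W sinα = 52.7
Slice 4: Δl = 1.4/cos42.0° = 1.884 m; N'_4 = 19·cos42.0° = 14.1; c'Δl = 33.91; W sinα = 12.7
Σc'Δl = 166.5 kN/m; ΣN' = 210.0 kN/m; ΣW sinα = 75.9 kN/m
Resisting = 166.5 + 210.0·tan32.5° = 166.5 + 133.8 = 300.3 kN/m
FS = 300.3 / 75.9 = 3.956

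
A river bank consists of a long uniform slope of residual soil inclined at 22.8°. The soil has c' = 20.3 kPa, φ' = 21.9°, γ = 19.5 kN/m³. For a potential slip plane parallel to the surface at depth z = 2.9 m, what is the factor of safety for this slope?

For an infinite slope with a slip plane parallel to the surface (no pore pressure): FS = [c' + γz cos²β tanφ'] / [γz sinβ cosβ].
γz = 19.5·2.9 = 56.55 kN/m²
Numerator = 20.3 + 56.55·cos²22.8°·tan21.9° = 20.3 + 56.55·0.8498·0.4020 = 39.619 kPa
Denominator = 56.55·sin22.8°·cos22.8° = 56.55·0.3875·0.9219 = 20.202 kPa
FS = 39.619 / 20.202 = 1.961

FS = 1.96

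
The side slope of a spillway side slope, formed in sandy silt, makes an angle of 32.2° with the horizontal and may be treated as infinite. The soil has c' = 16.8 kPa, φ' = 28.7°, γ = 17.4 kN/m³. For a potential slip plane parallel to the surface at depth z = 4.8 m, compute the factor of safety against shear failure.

For an infinite slope with a slip plane parallel to the surface (no pore pressure): FS = [c' + γz cos²β tanφ'] / [γz sinβ cosβ].
γz = 17.4·4.8 = 83.52 kN/m²
Numerator = 16.8 + 83.52·cos²32.2°·tan28.7° = 16.8 + 83.52·0.7160·0.5475 = 49.542 kPa
Denominator = 83.52·sin32.2°·cos32.2° = 83.52·0.5329·0.8462 = 37.661 kPa
FS = 49.542 / 37.661 = 1.315

FS = 1.32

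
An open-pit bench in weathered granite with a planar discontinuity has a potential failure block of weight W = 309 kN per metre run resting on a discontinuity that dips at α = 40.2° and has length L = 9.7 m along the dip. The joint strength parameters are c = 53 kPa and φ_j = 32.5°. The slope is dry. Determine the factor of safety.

Resolving the block weight along and normal to the plane and applying the Mohr–Coulomb strength on the joint:
N' = W cosα = 309·cos40.2° = 236.0 kN/m
Driving force T = W sinα = 309·sin40.2° = 199.4 kN/m
Resisting force R = c·L + N'·tanφ_j = 53·9.7 + 236.0·tan32.5° = 514.1 + 150.4 = 664.5 kN/m
FS = R / T = 664.5 / 199.4 = 3.332

FS = 3.33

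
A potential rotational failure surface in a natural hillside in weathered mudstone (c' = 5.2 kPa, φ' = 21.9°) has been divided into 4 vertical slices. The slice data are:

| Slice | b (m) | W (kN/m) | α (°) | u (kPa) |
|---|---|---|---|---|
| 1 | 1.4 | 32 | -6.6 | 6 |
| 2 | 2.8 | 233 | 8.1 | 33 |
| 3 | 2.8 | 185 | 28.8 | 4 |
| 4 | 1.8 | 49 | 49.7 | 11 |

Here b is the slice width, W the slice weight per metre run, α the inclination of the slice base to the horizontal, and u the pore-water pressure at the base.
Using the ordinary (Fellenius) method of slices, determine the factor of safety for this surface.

FS = 1.14

Ordinary method of slices: FS = Σ[c'·Δl_i + (W_i cosα_i − u_i·Δl_i)·tanφ'] / Σ W_i sinα_i, with Δl_i = b_i / cosα_i.
Slice 1: Δl = 1.4/cos(-6.6°) = 1.409 m; N'_1 = 32·cos(-6.6°) − 6·1.409 = 23.3; c'Δl = 7.33; W sinα = -3.7
Slice 2: Δl = 2.8/cos8.1° = 2.828 m; N'_2 = 233·cos8.1° − 33·2.828 = 137.3; c'Δl = 14.71; W sinα = 32.8
Slice 3: Δl = 2.8/cos28.8° = 3.195 m; N'_3 = 185·cos28.8° − 4·3.195 = 149.3; c'Δl = 16.62; W sinα = 89.1
Slice 4: Δl = 1.8/cos49.7° = 2.783 m; N'_4 = 49·cos49.7° − 11·2.783 = 1.1; c'Δl = 14.47; W sinα = 37.4
Σc'Δl = 53.1 kN/m; ΣN' = 311.1 kN/m; ΣW sinα = 155.6 kN/m
Resisting = 53.1 + 311.1·tan21.9° = 53.1 + 125.1 = 178.2 kN/m
FS = 178.2 / 155.6 = 1.145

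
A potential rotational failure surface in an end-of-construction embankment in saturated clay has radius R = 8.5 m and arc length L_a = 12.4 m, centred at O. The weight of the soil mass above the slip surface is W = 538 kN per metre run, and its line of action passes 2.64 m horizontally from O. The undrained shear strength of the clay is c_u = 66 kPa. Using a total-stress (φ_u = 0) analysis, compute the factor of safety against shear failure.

FS = 4.90

Taking moments about the centre O, the resisting moment is provided by the undrained shear strength acting along the arc:
M_R = c_u·L_a·R = 66·12.40·8.5 = 6956.4 kN·m/m
M_D = W·d = 538·2.64 = 1420.3 kN·m/m
FS = M_R / M_D = 6956.4 / 1420.3 = 4.898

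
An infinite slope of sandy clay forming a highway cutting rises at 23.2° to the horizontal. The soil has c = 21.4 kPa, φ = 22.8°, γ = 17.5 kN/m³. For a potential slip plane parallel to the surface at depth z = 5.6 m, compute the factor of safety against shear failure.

For an infinite slope with a slip plane parallel to the surface (no pore pressure): FS = [c + γz cos²β tanφ] / [γz sinβ cosβ].
γz = 17.5·5.6 = 98.00 kN/m²
Numerator = 21.4 + 98.00·cos²23.2°·tan22.8° = 21.4 + 98.00·0.8448·0.4204 = 56.202 kPa
Denominator = 98.00·sin23.2°·cos23.2° = 98.00·0.3939·0.9191 = 35.484 kPa
FS = 56.202 / 35.484 = 1.584

FS = 1.58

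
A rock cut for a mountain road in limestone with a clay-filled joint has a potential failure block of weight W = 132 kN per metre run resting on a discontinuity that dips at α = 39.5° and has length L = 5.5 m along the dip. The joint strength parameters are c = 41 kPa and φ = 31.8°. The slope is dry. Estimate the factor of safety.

FS = 3.44

Resolving the block weight along and normal to the plane and applying the Mohr–Coulomb strength on the joint:
N' = W cosα = 132·cos39.5° = 101.9 kN/m
Driving force T = W sinα = 132·sin39.5° = 84.0 kN/m
Resisting force R = c·L + N'·tanφ = 41·5.5 + 101.9·tan31.8° = 225.5 + 63.2 = 288.7 kN/m
FS = R / T = 288.7 / 84.0 = 3.438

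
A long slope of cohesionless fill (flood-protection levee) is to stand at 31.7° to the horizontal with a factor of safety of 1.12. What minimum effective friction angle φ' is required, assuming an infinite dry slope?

φ' = 34.7°

FS = tanφ'/tanβ ⇒ tanφ' = FS · tanβ = 1.12 · tan31.7° = 0.6917
φ' = arctan(0.6917) = 34.67°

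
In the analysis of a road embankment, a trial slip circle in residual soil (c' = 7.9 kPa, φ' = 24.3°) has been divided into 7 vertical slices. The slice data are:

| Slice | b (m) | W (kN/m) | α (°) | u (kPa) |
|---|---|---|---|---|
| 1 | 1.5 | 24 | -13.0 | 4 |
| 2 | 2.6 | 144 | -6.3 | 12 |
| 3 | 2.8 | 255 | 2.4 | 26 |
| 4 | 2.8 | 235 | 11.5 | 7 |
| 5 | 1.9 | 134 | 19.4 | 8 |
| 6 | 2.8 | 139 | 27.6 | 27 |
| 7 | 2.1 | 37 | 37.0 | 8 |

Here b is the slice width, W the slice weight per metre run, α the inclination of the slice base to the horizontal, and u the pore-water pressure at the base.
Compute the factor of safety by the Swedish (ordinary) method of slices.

FS = 2.66

Ordinary method of slices: FS = Σ[c'·Δl_i + (W_i cosα_i − u_i·Δl_i)·tanφ'] / Σ W_i sinα_i, with Δl_i = b_i / cosα_i.
Slice 1: Δl = 1.5/cos(-13.0°) = 1.539 m; N'_1 = 24·cos(-13.0°) − 4·1.539 = 17.2; c'Δl = 12.16; W sinα = -5.4
Slice 2: Δl = 2.6/cos(-6.3°) = 2.616 m; N'_2 = 144·cos(-6.3°) − 12·2.616 = 111.7; c'Δl = 20.66; W sinα = -15.8
Slice 3: Δl = 2.8/cos2.4° = 2.802 m; N'_3 = 255·cos2.4° − 26·2.802 = 181.9; c'Δl = 22.14; W sinα = 10.7
Slice 4: Δl = 2.8/cos11.5° = 2.857 m; N'_4 = 235·cos11.5° − 7·2.857 = 210.3; c'Δl = 22.57; W sinα = 46.9
Slice 5: Δl = 1.9/cos19.4° = 2.014 m; N'_5 = 134·cos19.4° − 8·2.014 = 110.3; c'Δl = 15.91; W sinα = 44.5
Slice 6: Δl = 2.8/cos27.6° = 3.160 m; N'_6 = 139·cos27.6° − 27·3.160 = 37.9; c'Δl = 24.96; W sinα = 64.4
Slice 7: Δl = 2.1/cos37.0° = 2.629 m; N'_7 = 37·cos37.0° − 8·2.629 = 8.5; c'Δl = 20.77; W sinα = 22.3
Σc'Δl = 139.2 kN/m; ΣN' = 677.8 kN/m; ΣW sinα = 167.5 kN/m
Resisting = 139.2 + 677.8·tan24.3° = 139.2 + 306.1 = 445.2 kN/m
FS = 445.2 / 167.5 = 2.658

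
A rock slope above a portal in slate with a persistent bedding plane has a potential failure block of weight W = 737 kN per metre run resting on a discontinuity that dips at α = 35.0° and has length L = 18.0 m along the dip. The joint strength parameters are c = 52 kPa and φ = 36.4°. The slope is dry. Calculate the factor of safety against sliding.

FS = 3.27

Resolving the block weight along and normal to the plane and applying the Mohr–Coulomb strength on the joint:
N' = W cosα = 737·cos35.0° = 603.7 kN/m
Driving force T = W sinα = 737·sin35.0° = 422.7 kN/m
Resisting force R = c·L + N'·tanφ = 52·18.0 + 603.7·tan36.4° = 936.0 + 445.1 = 1381.1 kN/m
FS = R / T = 1381.1 / 422.7 = 3.267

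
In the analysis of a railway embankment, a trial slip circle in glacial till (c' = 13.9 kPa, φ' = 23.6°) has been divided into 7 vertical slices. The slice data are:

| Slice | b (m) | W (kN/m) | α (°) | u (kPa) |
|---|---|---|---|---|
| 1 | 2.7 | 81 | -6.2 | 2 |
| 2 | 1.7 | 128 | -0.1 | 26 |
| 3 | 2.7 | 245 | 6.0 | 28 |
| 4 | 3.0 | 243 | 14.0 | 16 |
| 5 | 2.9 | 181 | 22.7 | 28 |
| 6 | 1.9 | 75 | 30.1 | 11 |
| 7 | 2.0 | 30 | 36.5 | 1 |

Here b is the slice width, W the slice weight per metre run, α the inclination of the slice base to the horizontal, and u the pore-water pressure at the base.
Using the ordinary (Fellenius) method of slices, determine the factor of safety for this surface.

FS = 2.67

Ordinary method of slices: FS = Σ[c'·Δl_i + (W_i cosα_i − u_i·Δl_i)·tanφ'] / Σ W_i sinα_i, with Δl_i = b_i / cosα_i.
Slice 1: Δl = 2.7/cos(-6.2°) = 2.716 m; N'_1 = 81·cos(-6.2°) − 2·2.716 = 75.1; c'Δl = 37.75; W sinα = -8.7
Slice 2: Δl = 1.7/cos(-0.1°) = 1.700 m; N'_2 = 128·cos(-0.1°) − 26·1.700 = 83.8; c'Δl = 23.63; W sinα = -0.2
Slice 3: Δl = 2.7/cos6.0° = 2.715 m; N'_3 = 245·cos6.0° − 28·2.715 = 167.6; c'Δl = 37.74; W sinα = 25.6
Slice 4: Δl = 3.0/cos14.0° = 3.092 m; N'_4 = 243·cos14.0° − 16·3.092 = 186.3; c'Δl = 42.98; W sinα = 58.8
Slice 5: Δl = 2.9/cos22.7° = 3.144 m; N'_5 = 181·cos22.7° − 28·3.144 = 79.0; c'Δl = 43.69; W sinα = 69.8
Slice 6: Δl = 1.9/cos30.1° = 2.196 m; N'_6 = 75·cos30.1° − 11·2.196 = 40.7; c'Δl = 30.53; W sinα = 37.6
Slice 7: Δl = 2.0/cos36.5° = 2.488 m; N'_7 = 30·cos36.5° − 1·2.488 = 21.6; c'Δl = 34.58; W sinα = 17.8
Σc'Δl = 250.9 kN/m; ΣN' = 654.2 kN/m; ΣW sinα = 200.7 kN/m
Resisting = 250.9 + 654.2·tan23.6° = 250.9 + 285.8 = 536.7 kN/m
FS = 536.7 / 200.7 = 2.674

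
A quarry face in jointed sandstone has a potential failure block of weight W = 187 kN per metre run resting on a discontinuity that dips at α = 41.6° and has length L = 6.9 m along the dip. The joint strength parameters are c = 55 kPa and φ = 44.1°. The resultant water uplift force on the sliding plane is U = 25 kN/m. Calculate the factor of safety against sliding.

FS = 3.95

Resolving the block weight along and normal to the plane and applying the Mohr–Coulomb strength on the joint:
N' = W cosα − U = 187·cos41.6° − 25 = 114.8 kN/m
Driving force T = W sinα = 187·sin41.6° = 124.2 kN/m
Resisting force R = c·L + N'·tanφ = 55·6.9 + 114.8·tan44.1° = 379.5 + 111.3 = 490.8 kN/m
FS = R / T = 490.8 / 124.2 = 3.953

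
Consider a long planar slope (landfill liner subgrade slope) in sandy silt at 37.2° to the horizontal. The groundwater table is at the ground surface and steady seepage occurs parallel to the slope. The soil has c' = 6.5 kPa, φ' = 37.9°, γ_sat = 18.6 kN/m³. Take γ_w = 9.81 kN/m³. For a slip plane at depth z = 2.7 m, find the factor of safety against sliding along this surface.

With seepage parallel to the slope and the water table at the surface, the effective normal stress on the slip plane uses the buoyant unit weight γ' = γ_sat − γ_w while the driving shear stress uses γ_sat:
FS = [c' + γ' z cos²β tanφ'] / [γ_sat z sinβ cosβ]
γ' = 18.6 − 9.81 = 8.79 kN/m³
Numerator = 6.5 + 8.79·2.7·cos²37.2°·tan37.9° = 6.5 + 8.79·2.7·0.6345·0.7785 = 18.222 kPa
Denominator = 18.6·2.7·sin37.2°·cos37.2° = 18.6·2.7·0.6046·0.7965 = 24.185 kPa
FS = 18.222 / 24.185 = 0.753

FS = 0.75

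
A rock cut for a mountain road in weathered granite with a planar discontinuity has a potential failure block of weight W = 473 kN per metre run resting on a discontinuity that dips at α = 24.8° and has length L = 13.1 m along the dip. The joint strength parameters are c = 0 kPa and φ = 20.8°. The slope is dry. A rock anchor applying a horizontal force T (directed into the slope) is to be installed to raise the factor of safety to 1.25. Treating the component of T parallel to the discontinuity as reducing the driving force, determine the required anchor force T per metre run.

Resolving forces along and normal to the sliding plane, with the horizontal anchor force T adding T·sinα to the effective normal force and T·cosα acting up the plane against the driving force:
FS = [cL + (W cosα + T sinα) tanφ] / [W sinα − T cosα]
Without the anchor: N' = 429.4 kN/m, driving T_d = 198.4 kN/m, resisting R = 0·13.1 + 429.4·tan20.8° = 163.1 kN/m, FS = 0.82.
Setting FS = 1.25 and solving for T:
1.25·(198.4 − T cos24.8°) = 163.1 + T sin24.8°·tan20.8°
T·(sin24.8°·tan20.8° + 1.25·cos24.8°) = 1.25·198.4 − 163.1
T·(0.4195·0.3799 + 1.25·0.9078) = 248.0 − 163.1 = 84.9
T·1.2941 = 84.9
T = 65.6 kN/m

T = 66 kN/m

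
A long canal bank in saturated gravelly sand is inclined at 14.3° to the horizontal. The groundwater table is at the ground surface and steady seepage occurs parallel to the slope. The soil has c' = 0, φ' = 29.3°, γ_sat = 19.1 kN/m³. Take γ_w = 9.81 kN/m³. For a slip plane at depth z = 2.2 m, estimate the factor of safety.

FS = 1.07

With seepage parallel to the slope and the water table at the surface, the effective normal stress on the slip plane uses the buoyant unit weight γ' = γ_sat − γ_w while the driving shear stress uses γ_sat:
FS = [c' + γ' z cos²β tanφ'] / [γ_sat z sinβ cosβ]
(For c' = 0 this reduces to FS = (γ'/γ_sat)·tanφ'/tanβ.)
γ' = 19.1 − 9.81 = 9.29 kN/m³
Numerator = 0.0 + 9.29·2.2·cos²14.3°·tan29.3° = 0.0 + 9.29·2.2·0.9390·0.5612 = 10.770 kPa
Denominator = 19.1·2.2·sin14.3°·cos14.3° = 19.1·2.2·0.2470·0.9690 = 10.057 kPa
FS = 10.770 / 10.057 = 1.071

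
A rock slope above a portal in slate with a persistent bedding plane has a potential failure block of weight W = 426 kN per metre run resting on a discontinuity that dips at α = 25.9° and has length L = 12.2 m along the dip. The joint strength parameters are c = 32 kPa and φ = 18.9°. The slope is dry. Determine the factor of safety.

FS = 2.80

Resolving the block weight along and normal to the plane and applying the Mohr–Coulomb strength on the joint:
N' = W cosα = 426·cos25.9° = 383.2 kN/m
Driving force T = W sinα = 426·sin25.9° = 186.1 kN/m
Resisting force R = c·L + N'·tanφ = 32·12.2 + 383.2·tan18.9° = 390.4 + 131.2 = 521.6 kN/m
FS = R / T = 521.6 / 186.1 = 2.803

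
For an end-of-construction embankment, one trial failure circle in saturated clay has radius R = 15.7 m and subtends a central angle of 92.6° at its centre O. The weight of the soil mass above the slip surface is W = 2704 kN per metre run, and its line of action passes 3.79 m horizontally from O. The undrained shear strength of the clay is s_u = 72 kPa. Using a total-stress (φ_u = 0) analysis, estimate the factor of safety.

FS = 2.80

Taking moments about the centre O, the resisting moment is provided by the undrained shear strength acting along the arc:
Arc length L_a = R·θ = 15.7·(92.6°·π/180) = 15.7·1.6162 = 25.37 m
M_R = s_u·L_a·R = 72·25.37·15.7 = 28682.7 kN·m/m
M_D = W·d = 2704·3.79 = 10248.2 kN·m/m
FS = M_R / M_D = 28682.7 / 10248.2 = 2.799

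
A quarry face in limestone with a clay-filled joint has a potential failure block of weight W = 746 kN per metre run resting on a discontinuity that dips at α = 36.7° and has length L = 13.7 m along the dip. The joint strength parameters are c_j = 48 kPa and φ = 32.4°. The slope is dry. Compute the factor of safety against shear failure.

FS = 2.33

Resolving the block weight along and normal to the plane and applying the Mohr–Coulomb strength on the joint:
N' = W cosα = 746·cos36.7° = 598.1 kN/m
Driving force T = W sinα = 746·sin36.7° = 445.8 kN/m
Resisting force R = c_j·L + N'·tanφ = 48·13.7 + 598.1·tan32.4° = 657.6 + 379.6 = 1037.2 kN/m
FS = R / T = 1037.2 / 445.8 = 2.326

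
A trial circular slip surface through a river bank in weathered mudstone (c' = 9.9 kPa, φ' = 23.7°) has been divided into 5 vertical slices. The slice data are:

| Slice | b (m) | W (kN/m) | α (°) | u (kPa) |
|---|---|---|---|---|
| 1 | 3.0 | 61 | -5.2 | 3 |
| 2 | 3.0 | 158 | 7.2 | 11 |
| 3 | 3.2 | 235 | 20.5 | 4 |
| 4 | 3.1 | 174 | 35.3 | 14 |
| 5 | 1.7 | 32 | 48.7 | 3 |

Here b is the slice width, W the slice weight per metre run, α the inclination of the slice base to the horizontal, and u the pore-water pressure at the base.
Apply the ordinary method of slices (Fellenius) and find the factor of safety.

Ordinary method of slices: FS = Σ[c'·Δl_i + (W_i cosα_i − u_i·Δl_i)·tanφ'] / Σ W_i sinα_i, with Δl_i = b_i / cosα_i.
Slice 1: Δl = 3.0/cos(-5.2°) = 3.012 m; N'_1 = 61·cos(-5.2°) − 3·3.012 = 51.7; c'Δl = 29.82; W sinα = -5.5
Slice 2: Δl = 3.0/cos7.2° = 3.024 m; N'_2 = 158·cos7.2° − 11·3.024 = 123.5; c'Δl = 29.94; W sinα = 19.8
Slice 3: Δl = 3.2/cos20.5° = 3.416 m; N'_3 = 235·cos20.5° − 4·3.416 = 206.5; c'Δl = 33.82; W sinα = 82.3
Slice 4: Δl = 3.1/cos35.3° = 3.798 m; N'_4 = 174·cos35.3° − 14·3.798 = 88.8; c'Δl = 37.60; W sinα = 100.5
Slice 5: Δl = 1.7/cos48.7° = 2.576 m; N'_5 = 32·cos48.7° − 3·2.576 = 13.4; c'Δl = 25.50; W sinα = 24.0
Σc'Δl = 156.7 kN/m; ΣN' = 483.9 kN/m; ΣW sinα = 221.2 kN/m
Resisting = 156.7 + 483.9·tan23.7° = 156.7 + 212.4 = 369.1 kN/m
FS = 369.1 / 221.2 = 1.669

FS = 1.67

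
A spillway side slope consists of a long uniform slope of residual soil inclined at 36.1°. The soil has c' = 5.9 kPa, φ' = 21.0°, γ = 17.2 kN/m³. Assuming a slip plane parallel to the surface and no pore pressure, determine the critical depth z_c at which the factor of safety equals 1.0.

z_c = 1.52 m

Setting FS = 1.00 in FS = [c' + γz cos²β tanφ'] / [γz sinβ cosβ] and solving for z:
z = c' / [γ cosβ (FS·sinβ − cosβ·tanφ')]
  = 5.9 / [17.2·cos36.1°·(1.00·sin36.1° − cos36.1°·tan21.0°)]
  = 5.9 / [17.2·0.8080·(1.00·0.5892 − 0.8080·0.3839)]
  = 5.9 / 3.8779 = 1.521 m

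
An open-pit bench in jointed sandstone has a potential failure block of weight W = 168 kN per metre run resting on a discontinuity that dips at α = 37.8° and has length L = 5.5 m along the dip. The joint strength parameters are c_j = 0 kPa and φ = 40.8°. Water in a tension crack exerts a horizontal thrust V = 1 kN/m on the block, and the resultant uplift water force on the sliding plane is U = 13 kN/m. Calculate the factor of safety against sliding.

Resolving the block weight along and normal to the plane and applying the Mohr–Coulomb strength on the joint:
N' = W cosα − U − V sinα = 168·cos37.8° − 13 − 1·sin37.8° = 119.1 kN/m
Driving force T = W sinα + V cosα = 168·sin37.8° + 1·cos37.8° = 103.8 kN/m
Resisting force R = c_j·L + N'·tanφ = 0·5.5 + 119.1·tan40.8° = 0.0 + 102.8 = 102.8 kN/m
FS = R / T = 102.8 / 103.8 = 0.991

FS = 0.99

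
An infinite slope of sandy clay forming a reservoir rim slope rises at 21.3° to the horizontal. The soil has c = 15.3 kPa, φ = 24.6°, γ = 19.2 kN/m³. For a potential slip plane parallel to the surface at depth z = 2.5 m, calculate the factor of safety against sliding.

For an infinite slope with a slip plane parallel to the surface (no pore pressure): FS = [c + γz cos²β tanφ] / [γz sinβ cosβ].
γz = 19.2·2.5 = 48.00 kN/m²
Numerator = 15.3 + 48.00·cos²21.3°·tan24.6° = 15.3 + 48.00·0.8680·0.4578 = 34.376 kPa
Denominator = 48.00·sin21.3°·cos21.3° = 48.00·0.3633·0.9317 = 16.245 kPa
FS = 34.376 / 16.245 = 2.116

FS = 2.12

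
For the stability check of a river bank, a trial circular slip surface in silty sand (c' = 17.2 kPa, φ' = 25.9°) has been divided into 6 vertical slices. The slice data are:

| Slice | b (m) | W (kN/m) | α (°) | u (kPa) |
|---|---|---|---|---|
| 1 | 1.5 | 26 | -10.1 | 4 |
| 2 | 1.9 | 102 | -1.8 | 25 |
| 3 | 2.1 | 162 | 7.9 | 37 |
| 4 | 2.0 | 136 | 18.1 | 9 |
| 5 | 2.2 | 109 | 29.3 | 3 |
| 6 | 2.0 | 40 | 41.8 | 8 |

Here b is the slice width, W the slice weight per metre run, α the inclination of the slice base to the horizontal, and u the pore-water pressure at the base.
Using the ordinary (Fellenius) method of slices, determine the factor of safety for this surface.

FS = 2.90

Ordinary method of slices: FS = Σ[c'·Δl_i + (W_i cosα_i − u_i·Δl_i)·tanφ'] / Σ W_i sinα_i, with Δl_i = b_i / cosα_i.
Slice 1: Δl = 1.5/cos(-10.1°) = 1.524 m; N'_1 = 26·cos(-10.1°) − 4·1.524 = 19.5; c'Δl = 26.21; W sinα = -4.6
Slice 2: Δl = 1.9/cos(-1.8°) = 1.901 m; N'_2 = 102·cos(-1.8°) − 25·1.901 = 54.4; c'Δl = 32.70; W sinα = -3.2
Slice 3: Δl = 2.1/cos7.9° = 2.120 m; N'_3 = 162·cos7.9° − 37·2.120 = 82.0; c'Δl = 36.47; W sinα = 22.3
Slice 4: Δl = 2.0/cos18.1° = 2.104 m; N'_4 = 136·cos18.1° − 9·2.104 = 110.3; c'Δl = 36.19; W sinα = 42.3
Slice 5: Δl = 2.2/cos29.3° = 2.523 m; N'_5 = 109·cos29.3° − 3·2.523 = 87.5; c'Δl = 43.39; W sinα = 53.3
Slice 6: Δl = 2.0/cos41.8° = 2.683 m; N'_6 = 40·cos41.8° − 8·2.683 = 8.4; c'Δl = 46.15; W sinα = 26.7
Σc'Δl = 221.1 kN/m; ΣN' = 362.1 kN/m; ΣW sinα = 136.8 kN/m
Resisting = 221.1 + 362.1·tan25.9° = 221.1 + 175.8 = 396.9 kN/m
FS = 396.9 / 136.8 = 2.902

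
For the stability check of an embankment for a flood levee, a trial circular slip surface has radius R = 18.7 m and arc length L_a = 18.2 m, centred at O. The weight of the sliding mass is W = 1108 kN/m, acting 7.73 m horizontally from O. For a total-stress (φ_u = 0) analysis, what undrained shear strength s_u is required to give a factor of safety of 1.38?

s_u = 34.7 kPa

FS = s_u·L_a·R / (W·d), so s_u = FS·W·d / (L_a·R).
s_u = 1.38·1108·7.73 / (18.20·18.7) = 11819.5 / 340.34 = 34.73 kPa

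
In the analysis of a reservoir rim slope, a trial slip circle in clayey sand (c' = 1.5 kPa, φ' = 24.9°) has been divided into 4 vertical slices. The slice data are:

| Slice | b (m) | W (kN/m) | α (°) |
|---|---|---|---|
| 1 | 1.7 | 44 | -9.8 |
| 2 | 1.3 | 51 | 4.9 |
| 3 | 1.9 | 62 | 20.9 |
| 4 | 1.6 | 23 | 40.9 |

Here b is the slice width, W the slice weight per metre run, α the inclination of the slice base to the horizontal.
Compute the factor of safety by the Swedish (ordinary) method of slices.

FS = 2.63

Ordinary method of slices: FS = Σ[c'·Δl_i + (W_i cosα_i)·tanφ'] / Σ W_i sinα_i, with Δl_i = b_i / cosα_i.
Slice 1: Δl = 1.7/cos(-9.8°) = 1.725 m; N'_1 = 44·cos(-9.8°) = 43.4; c'Δl = 2.59; W sinα = -7.5
Slice 2: Δl = 1.3/cos4.9° = 1.305 m; N'_2 = 51·cos4.9° = 50.8; c'Δl = 1.96; W sinα = 4.4
Slice 3: Δl = 1.9/cos20.9° = 2.034 m; N'_3 = 62·cos20.9° = 57.9; c'Δl = 3.05; W sinα = 22.1
Slice 4: Δl = 1.6/cos40.9° = 2.117 m; N'_4 = 23·cos40.9° = 17.4; c'Δl = 3.18; W sinα = 15.1
Σc'Δl = 10.8 kN/m; ΣN' = 169.5 kN/m; ΣW sinα = 34.0 kN/m
Resisting = 10.8 + 169.5·tan24.9° = 10.8 + 78.7 = 89.4 kN/m
FS = 89.4 / 34.0 = 2.627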